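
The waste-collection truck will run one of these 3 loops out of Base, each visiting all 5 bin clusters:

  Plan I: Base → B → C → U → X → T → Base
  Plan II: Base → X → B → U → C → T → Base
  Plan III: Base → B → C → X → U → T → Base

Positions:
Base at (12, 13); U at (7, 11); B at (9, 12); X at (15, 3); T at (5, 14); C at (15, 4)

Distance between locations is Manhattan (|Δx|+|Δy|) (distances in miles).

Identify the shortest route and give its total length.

48 miles — Plan III is the shortest.

Plan I: 4 + 14 + 15 + 16 + 21 + 8 = 78
Plan II: 13 + 15 + 3 + 15 + 20 + 8 = 74
Plan III: 4 + 14 + 1 + 16 + 5 + 8 = 48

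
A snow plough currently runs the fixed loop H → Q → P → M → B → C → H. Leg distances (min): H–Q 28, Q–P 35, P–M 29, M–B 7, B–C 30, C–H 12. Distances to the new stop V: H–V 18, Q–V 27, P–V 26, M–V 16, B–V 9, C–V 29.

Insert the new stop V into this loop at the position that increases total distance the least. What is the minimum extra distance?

Insertion cost between consecutive stops i–j is d(i,V) + d(V,j) − d(i,j):
  between H and Q: 18 + 27 − 28 = 17
  between Q and P: 27 + 26 − 35 = 18
  between P and M: 26 + 16 − 29 = 13
  between M and B: 16 + 9 − 7 = 18
  between B and C: 9 + 29 − 30 = 8
  between C and H: 29 + 18 − 12 = 35
Cheapest insertion is between B and C, adding 8.
New total = 141 + 8 = 149.

Minimum extra distance: 8 min, inserting V between B and C.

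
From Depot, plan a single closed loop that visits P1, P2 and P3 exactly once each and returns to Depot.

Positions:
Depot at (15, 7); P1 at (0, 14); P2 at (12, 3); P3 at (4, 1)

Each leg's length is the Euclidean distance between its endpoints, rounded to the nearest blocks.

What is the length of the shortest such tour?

Shortest round trip = 44 blocks.

Depot→P1→P2→P3→Depot: 17+16+8+13 = 54
Depot→P1→P3→P2→Depot: 17+14+8+5 = 44
Depot→P2→P1→P3→Depot: 5+16+14+13 = 48
The minimum is 44.
One optimal route: Depot → P1 → P3 → P2 → Depot (or its reverse).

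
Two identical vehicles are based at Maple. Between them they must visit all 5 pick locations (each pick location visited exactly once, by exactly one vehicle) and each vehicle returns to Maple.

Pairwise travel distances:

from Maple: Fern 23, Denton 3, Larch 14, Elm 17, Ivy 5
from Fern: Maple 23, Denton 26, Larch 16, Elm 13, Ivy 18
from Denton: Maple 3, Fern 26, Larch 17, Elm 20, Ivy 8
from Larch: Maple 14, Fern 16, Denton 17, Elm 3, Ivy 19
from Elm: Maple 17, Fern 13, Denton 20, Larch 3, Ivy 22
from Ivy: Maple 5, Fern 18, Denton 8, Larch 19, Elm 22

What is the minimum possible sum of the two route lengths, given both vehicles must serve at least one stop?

Minimum combined distance: 59.

Check every non-empty split of the stops between the two vehicles; for each half take its own optimal tour:
  {Fern} + {Denton, Larch, Elm, Ivy}: 46 + 50 = 96
  {Denton} + {Fern, Larch, Elm, Ivy}: 6 + 53 = 59
  {Fern, Denton} + {Larch, Elm, Ivy}: 52 + 44 = 96
  {Larch} + {Fern, Denton, Elm, Ivy}: 28 + 59 = 87
  {Fern, Larch} + {Denton, Elm, Ivy}: 53 + 50 = 103
  {Denton, Larch} + {Fern, Elm, Ivy}: 34 + 53 = 87
  … (15 splits in total)
Best: vehicle 1 Maple → Denton → Maple = 6; vehicle 2 Maple → Larch → Elm → Fern → Ivy → Maple = 53; combined 59.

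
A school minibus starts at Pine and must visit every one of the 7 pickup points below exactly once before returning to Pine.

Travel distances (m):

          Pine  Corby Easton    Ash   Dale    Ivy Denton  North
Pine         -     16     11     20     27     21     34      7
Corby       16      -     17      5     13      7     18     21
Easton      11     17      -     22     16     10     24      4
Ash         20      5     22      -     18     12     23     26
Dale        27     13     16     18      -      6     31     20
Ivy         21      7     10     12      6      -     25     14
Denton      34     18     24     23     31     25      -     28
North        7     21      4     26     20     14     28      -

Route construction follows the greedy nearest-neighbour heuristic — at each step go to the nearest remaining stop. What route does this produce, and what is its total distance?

Pine → [North:7 / Easton:11 / Corby:16 / Ash:20 / Ivy:21 / Dale:27 / Denton:34] → North (7)
North → [Easton:4 / Ivy:14 / Dale:20 / Corby:21 / Ash:26 / Denton:28] → Easton (4)
Easton → [Ivy:10 / Dale:16 / Corby:17 / Ash:22 / Denton:24] → Ivy (10)
Ivy → [Dale:6 / Corby:7 / Ash:12 / Denton:25] → Dale (6)
Dale → [Corby:13 / Ash:18 / Denton:31] → Corby (13)
Corby → [Ash:5 / Denton:18] → Ash (5)
Ash → [Denton:23] → Denton (23)
Return Denton→Pine: 34.
Total = 7 + 4 + 10 + 6 + 13 + 5 + 23 + 34 = 102.

Total distance 102 m via the nearest-neighbour route Pine → North → Easton → Ivy → Dale → Corby → Ash → Denton → Pine.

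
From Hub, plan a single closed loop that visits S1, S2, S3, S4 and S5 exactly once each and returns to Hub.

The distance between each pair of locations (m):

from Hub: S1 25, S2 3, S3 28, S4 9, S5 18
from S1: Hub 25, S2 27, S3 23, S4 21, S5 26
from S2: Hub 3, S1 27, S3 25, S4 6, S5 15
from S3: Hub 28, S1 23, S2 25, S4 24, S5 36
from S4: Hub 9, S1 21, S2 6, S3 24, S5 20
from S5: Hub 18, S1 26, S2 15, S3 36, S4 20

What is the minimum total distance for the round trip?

There are 60 distinct closed tours to check (reversals are equivalent).
Hub → S1 → S2 → S3 → S4 → S5 → Hub: 25+27+25+24+20+18 = 139
Hub → S1 → S2 → S3 → S5 → S4 → Hub: 25+27+25+36+20+9 = 142
Hub → S1 → S2 → S4 → S3 → S5 → Hub: 25+27+6+24+36+18 = 136
Hub → S1 → S2 → S4 → S5 → S3 → Hub: 25+27+6+20+36+28 = 142
Hub → S1 → S2 → S5 → S3 → S4 → Hub: 25+27+15+36+24+9 = 136
Hub → S1 → S2 → S5 → S4 → S3 → Hub: 25+27+15+20+24+28 = 139
Hub → S1 → S3 → S2 → S4 → S5 → Hub: 25+23+25+6+20+18 = 117
Hub → S1 → S3 → S2 → S5 → S4 → Hub: 25+23+25+15+20+9 = 117
Hub → S1 → S3 → S4 → S2 → S5 → Hub: 25+23+24+6+15+18 = 111
Hub → S1 → S3 → S4 → S5 → S2 → Hub: 25+23+24+20+15+3 = 110
Hub → S1 → S3 → S5 → S2 → S4 → Hub: 25+23+36+15+6+9 = 114
Hub → S1 → S3 → S5 → S4 → S2 → Hub: 25+23+36+20+6+3 = 113
Hub → S1 → S4 → S2 → S3 → S5 → Hub: 25+21+6+25+36+18 = 131
Hub → S1 → S4 → S2 → S5 → S3 → Hub: 25+21+6+15+36+28 = 131
… (46 more)
Hub → S2 → S4 → S3 → S1 → S5 → Hub: 3+6+24+23+26+18 = 100  ← best
The minimum is 100.
One optimal route: Hub → S2 → S4 → S3 → S1 → S5 → Hub (or its reverse).

Minimum total distance: 100 m.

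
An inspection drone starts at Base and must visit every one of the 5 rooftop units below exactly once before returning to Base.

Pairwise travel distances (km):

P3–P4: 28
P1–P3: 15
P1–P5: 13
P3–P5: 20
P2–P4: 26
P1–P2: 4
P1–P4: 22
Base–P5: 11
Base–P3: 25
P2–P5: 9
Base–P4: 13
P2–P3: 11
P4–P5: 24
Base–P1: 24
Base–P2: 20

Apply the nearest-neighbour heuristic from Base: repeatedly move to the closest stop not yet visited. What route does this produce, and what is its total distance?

At Base the remaining stops are P5 11, P4 13, P2 20, P1 24, P3 25; go to P5.
At P5 the remaining stops are P2 9, P1 13, P3 20, P4 24; go to P2.
At P2 the remaining stops are P1 4, P3 11, P4 26; go to P1.
At P1 the remaining stops are P3 15, P4 22; go to P3.
At P3 the remaining stops are P4 28; go to P4.
Return P4→Base: 13.
Total = 11 + 9 + 4 + 15 + 28 + 13 = 80.

Total distance 80 km via the nearest-neighbour route Base → P5 → P2 → P1 → P3 → P4 → Base.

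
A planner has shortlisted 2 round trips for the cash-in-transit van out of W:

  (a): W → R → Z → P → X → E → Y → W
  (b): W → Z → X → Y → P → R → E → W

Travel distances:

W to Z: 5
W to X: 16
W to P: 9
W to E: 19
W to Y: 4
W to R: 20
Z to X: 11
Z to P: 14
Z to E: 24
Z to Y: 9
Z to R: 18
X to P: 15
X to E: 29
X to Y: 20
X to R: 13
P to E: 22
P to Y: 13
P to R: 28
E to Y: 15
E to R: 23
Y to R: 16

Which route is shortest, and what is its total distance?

Shortest is (a), total 115.

(a): 20 + 18 + 14 + 15 + 29 + 15 + 4 = 115
(b): 5 + 11 + 20 + 13 + 28 + 23 + 19 = 119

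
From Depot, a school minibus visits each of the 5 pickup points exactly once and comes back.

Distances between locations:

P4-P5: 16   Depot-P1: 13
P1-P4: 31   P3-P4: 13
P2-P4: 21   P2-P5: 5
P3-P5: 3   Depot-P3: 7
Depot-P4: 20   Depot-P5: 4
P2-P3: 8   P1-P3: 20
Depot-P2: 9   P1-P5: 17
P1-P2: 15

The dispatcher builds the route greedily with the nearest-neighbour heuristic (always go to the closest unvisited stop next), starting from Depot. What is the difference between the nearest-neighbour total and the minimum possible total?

Excess over optimum: 12.

From Depot: P5=4, P3=7, P2=9, P1=13, P4=20 → choose P5 (4).
From P5: P3=3, P2=5, P4=16, P1=17 → choose P3 (3).
From P3: P2=8, P4=13, P1=20 → choose P2 (8).
From P2: P1=15, P4=21 → choose P1 (15).
From P1: P4=31 → choose P4 (31).
NN route Depot → P5 → P3 → P2 → P1 → P4 → Depot costs 81.
Optimal: Depot → P1 → P2 → P3 → P4 → P5 → Depot costs 69 (by enumerating all 60 distinct tours).
Excess = 81 − 69 = 12.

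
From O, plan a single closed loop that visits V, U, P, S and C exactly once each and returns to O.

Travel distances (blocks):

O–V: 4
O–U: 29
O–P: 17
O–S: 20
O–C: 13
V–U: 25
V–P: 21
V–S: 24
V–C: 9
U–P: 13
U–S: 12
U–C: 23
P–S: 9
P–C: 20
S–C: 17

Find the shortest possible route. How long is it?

Minimum total distance: 72 blocks.

With 5 stops there are 5!/2 = 60 distinct round trips (a route and its reverse cost the same).
O→V→U→P→S→C→O: 4+25+13+9+17+13 = 81
O→V→U→P→C→S→O: 4+25+13+20+17+20 = 99
O→V→U→S→P→C→O: 4+25+12+9+20+13 = 83
O→V→U→S→C→P→O: 4+25+12+17+20+17 = 95
O→V→U→C→P→S→O: 4+25+23+20+9+20 = 101
O→V→U→C→S→P→O: 4+25+23+17+9+17 = 95
O→V→P→U→S→C→O: 4+21+13+12+17+13 = 80
O→V→P→U→C→S→O: 4+21+13+23+17+20 = 98
O→V→P→S→U→C→O: 4+21+9+12+23+13 = 82
O→V→P→S→C→U→O: 4+21+9+17+23+29 = 103
O→V→P→C→U→S→O: 4+21+20+23+12+20 = 100
O→V→P→C→S→U→O: 4+21+20+17+12+29 = 103
O→V→S→U→P→C→O: 4+24+12+13+20+13 = 86
O→V→S→U→C→P→O: 4+24+12+23+20+17 = 100
… (46 more)
O→V→C→S→U→P→O: 4+9+17+12+13+17 = 72  ← best
The minimum is 72.
One optimal route: O → V → C → S → U → P → O (or its reverse).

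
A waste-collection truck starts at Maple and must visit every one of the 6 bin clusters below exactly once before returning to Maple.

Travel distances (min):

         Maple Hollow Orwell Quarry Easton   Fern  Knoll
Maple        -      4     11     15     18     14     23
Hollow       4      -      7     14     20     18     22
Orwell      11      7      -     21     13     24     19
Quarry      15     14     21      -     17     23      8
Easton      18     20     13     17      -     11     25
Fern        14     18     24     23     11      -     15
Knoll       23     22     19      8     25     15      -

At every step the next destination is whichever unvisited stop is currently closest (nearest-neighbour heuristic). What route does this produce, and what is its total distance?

Maple → [Hollow:4 / Orwell:11 / Fern:14 / Quarry:15 / Easton:18 / Knoll:23] → Hollow (4)
Hollow → [Orwell:7 / Quarry:14 / Fern:18 / Easton:20 / Knoll:22] → Orwell (7)
Orwell → [Easton:13 / Knoll:19 / Quarry:21 / Fern:24] → Easton (13)
Easton → [Fern:11 / Quarry:17 / Knoll:25] → Fern (11)
Fern → [Knoll:15 / Quarry:23] → Knoll (15)
Knoll → [Quarry:8] → Quarry (8)
Return Quarry→Maple: 15.
Total = 4 + 7 + 13 + 11 + 15 + 8 + 15 = 73.

Nearest-neighbour total = 73 min; route Maple → Hollow → Orwell → Easton → Fern → Knoll → Quarry → Maple.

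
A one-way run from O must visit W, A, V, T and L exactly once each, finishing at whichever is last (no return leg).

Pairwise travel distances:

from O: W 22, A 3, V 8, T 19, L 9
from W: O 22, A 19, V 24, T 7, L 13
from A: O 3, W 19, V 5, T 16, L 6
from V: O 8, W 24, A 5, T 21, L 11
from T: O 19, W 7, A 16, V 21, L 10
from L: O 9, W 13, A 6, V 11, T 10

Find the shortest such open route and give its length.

Shortest open route: 36.

There are 5! = 120 possible orderings.
O - W - A - V - T - L: 22+19+5+21+10 = 77
O - W - A - V - L - T: 22+19+5+11+10 = 67
O - W - A - T - V - L: 22+19+16+21+11 = 89
O - W - A - T - L - V: 22+19+16+10+11 = 78
O - W - A - L - V - T: 22+19+6+11+21 = 79
O - W - A - L - T - V: 22+19+6+10+21 = 78
O - W - V - A - T - L: 22+24+5+16+10 = 77
O - W - V - A - L - T: 22+24+5+6+10 = 67
O - W - V - T - A - L: 22+24+21+16+6 = 89
O - W - V - T - L - A: 22+24+21+10+6 = 83
O - W - V - L - A - T: 22+24+11+6+16 = 79
O - W - V - L - T - A: 22+24+11+10+16 = 83
O - W - T - A - V - L: 22+7+16+5+11 = 61
O - W - T - A - L - V: 22+7+16+6+11 = 62
… (106 more)
O - A - V - L - T - W: 3+5+11+10+7 = 36  ← best
The minimum is 36.
One shortest path: O → A → V → L → T → W.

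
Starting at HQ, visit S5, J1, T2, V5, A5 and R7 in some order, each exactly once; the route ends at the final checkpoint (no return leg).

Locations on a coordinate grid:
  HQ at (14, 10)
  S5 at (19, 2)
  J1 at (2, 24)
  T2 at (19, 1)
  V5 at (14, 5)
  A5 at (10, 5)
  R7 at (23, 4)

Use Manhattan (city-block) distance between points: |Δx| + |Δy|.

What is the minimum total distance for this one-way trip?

There are 6! = 720 possible orderings.
HQ→S5→J1→T2→V5→A5→R7: 13+39+40+9+4+14 = 119
HQ→S5→J1→T2→V5→R7→A5: 13+39+40+9+10+14 = 125
HQ→S5→J1→T2→A5→V5→R7: 13+39+40+13+4+10 = 119
HQ→S5→J1→T2→A5→R7→V5: 13+39+40+13+14+10 = 129
HQ→S5→J1→T2→R7→V5→A5: 13+39+40+7+10+4 = 113
HQ→S5→J1→T2→R7→A5→V5: 13+39+40+7+14+4 = 117
HQ→S5→J1→V5→T2→A5→R7: 13+39+31+9+13+14 = 119
HQ→S5→J1→V5→T2→R7→A5: 13+39+31+9+7+14 = 113
… (712 more)
HQ→S5→T2→R7→V5→A5→J1: 13+1+7+10+4+27 = 62  ← best
The minimum is 62.
One shortest path: HQ → S5 → T2 → R7 → V5 → A5 → J1.

Minimum one-way distance = 62.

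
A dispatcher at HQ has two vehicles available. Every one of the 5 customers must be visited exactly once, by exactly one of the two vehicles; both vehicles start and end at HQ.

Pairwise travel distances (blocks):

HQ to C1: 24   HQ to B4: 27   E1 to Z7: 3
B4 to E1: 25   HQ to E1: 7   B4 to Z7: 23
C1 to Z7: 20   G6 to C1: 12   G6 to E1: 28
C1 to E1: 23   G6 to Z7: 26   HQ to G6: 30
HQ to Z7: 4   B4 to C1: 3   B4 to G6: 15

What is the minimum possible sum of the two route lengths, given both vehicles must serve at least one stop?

There are 2^4 − 1 = 15 ways to divide the 5 stops into two non-empty groups. For each, the best each vehicle can do is its own shortest tour through its group:
  {B4} + {G6, C1, E1, Z7}: 54 + 71 = 125
  {G6} + {B4, C1, E1, Z7}: 60 + 59 = 119
  {B4, G6} + {C1, E1, Z7}: 72 + 54 = 126
  {C1} + {B4, G6, E1, Z7}: 48 + 77 = 125
  {B4, C1} + {G6, E1, Z7}: 54 + 65 = 119
  {G6, C1} + {B4, E1, Z7}: 66 + 59 = 125
  … (15 splits in total)
  {B4, G6, C1, E1} + {Z7}: 77 + 8 = 85  ← best
Best: vehicle 1 HQ → B4 → C1 → G6 → E1 → HQ = 77; vehicle 2 HQ → Z7 → HQ = 8; combined 85.

85 blocks — the smallest possible combined total.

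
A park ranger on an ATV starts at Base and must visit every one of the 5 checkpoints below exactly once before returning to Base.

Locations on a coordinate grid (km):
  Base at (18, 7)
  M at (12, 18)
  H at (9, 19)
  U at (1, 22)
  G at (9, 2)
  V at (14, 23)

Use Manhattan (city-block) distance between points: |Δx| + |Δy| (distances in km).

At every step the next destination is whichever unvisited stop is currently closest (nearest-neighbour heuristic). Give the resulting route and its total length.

At Base the remaining stops are G 14, M 17, V 20, H 21, U 32; go to G.
At G the remaining stops are H 17, M 19, V 26, U 28; go to H.
At H the remaining stops are M 4, V 9, U 11; go to M.
At M the remaining stops are V 7, U 15; go to V.
At V the remaining stops are U 14; go to U.
Return U→Base: 32.
Total = 14 + 17 + 4 + 7 + 14 + 32 = 88.

Total distance 88 km via the nearest-neighbour route Base → G → H → M → V → U → Base.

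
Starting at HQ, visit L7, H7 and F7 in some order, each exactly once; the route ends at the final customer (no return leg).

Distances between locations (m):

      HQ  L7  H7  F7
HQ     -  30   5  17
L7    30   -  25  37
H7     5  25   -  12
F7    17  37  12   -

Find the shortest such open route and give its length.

There are 3! = 6 possible orderings.
HQ→L7→H7→F7: 30+25+12 = 67
HQ→L7→F7→H7: 30+37+12 = 79
HQ→H7→L7→F7: 5+25+37 = 67
HQ→H7→F7→L7: 5+12+37 = 54
HQ→F7→L7→H7: 17+37+25 = 79
HQ→F7→H7→L7: 17+12+25 = 54
The minimum is 54.
One shortest path: HQ → H7 → F7 → L7.

Shortest open route: 54 m.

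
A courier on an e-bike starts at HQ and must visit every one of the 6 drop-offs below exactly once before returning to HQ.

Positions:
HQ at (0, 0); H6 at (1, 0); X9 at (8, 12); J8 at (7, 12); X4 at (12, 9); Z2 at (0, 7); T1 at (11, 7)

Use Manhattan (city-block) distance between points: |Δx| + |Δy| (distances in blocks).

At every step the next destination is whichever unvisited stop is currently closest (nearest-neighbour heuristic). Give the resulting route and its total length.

HQ → [H6:1 / Z2:7 / T1:18 / J8:19 / X9:20 / X4:21] → H6 (1)
H6 → [Z2:8 / T1:17 / J8:18 / X9:19 / X4:20] → Z2 (8)
Z2 → [T1:11 / J8:12 / X9:13 / X4:14] → T1 (11)
T1 → [X4:3 / X9:8 / J8:9] → X4 (3)
X4 → [X9:7 / J8:8] → X9 (7)
X9 → [J8:1] → J8 (1)
Return J8→HQ: 19.
Total = 1 + 8 + 11 + 3 + 7 + 1 + 19 = 50.

50 blocks along HQ → H6 → Z2 → T1 → X4 → X9 → J8 → HQ.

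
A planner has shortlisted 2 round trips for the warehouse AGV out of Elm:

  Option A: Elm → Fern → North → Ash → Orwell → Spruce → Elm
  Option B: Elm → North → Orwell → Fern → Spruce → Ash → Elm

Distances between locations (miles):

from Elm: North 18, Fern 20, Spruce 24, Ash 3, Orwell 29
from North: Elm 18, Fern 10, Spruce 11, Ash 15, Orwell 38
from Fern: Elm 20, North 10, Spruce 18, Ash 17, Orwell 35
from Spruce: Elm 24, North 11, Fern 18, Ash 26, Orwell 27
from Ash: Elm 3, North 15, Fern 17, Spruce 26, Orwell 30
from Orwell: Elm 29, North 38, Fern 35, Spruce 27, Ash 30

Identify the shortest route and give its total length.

Option A: 20 + 10 + 15 + 30 + 27 + 24 = 126
Option B: 18 + 38 + 35 + 18 + 26 + 3 = 138

126 miles — Option A is the shortest.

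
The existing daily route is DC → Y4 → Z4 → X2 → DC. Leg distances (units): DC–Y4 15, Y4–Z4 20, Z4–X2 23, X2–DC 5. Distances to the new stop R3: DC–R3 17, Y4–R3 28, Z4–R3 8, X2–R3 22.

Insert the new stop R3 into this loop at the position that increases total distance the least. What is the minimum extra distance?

Minimum extra distance: 7, inserting R3 between Z4 and X2.

Insertion cost between consecutive stops i–j is d(i,R3) + d(R3,j) − d(i,j):
  between DC and Y4: 17 + 28 − 15 = 30
  between Y4 and Z4: 28 + 8 − 20 = 16
  between Z4 and X2: 8 + 22 − 23 = 7
  between X2 and DC: 22 + 17 − 5 = 34
Cheapest insertion is between Z4 and X2, adding 7.
New total = 63 + 7 = 70.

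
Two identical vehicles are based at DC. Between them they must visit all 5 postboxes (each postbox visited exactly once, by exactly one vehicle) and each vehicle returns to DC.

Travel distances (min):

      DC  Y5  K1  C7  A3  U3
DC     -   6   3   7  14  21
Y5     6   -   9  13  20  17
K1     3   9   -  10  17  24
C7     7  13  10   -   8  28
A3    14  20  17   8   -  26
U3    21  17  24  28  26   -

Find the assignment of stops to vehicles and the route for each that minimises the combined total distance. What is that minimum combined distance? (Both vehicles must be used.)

There are 2^4 − 1 = 15 ways to divide the 5 stops into two non-empty groups. For each, the best each vehicle can do is its own shortest tour through its group:
  {Y5} + {K1, C7, A3, U3}: 12 + 68 = 80
  {K1} + {Y5, C7, A3, U3}: 6 + 64 = 70
  {Y5, K1} + {C7, A3, U3}: 18 + 62 = 80
  {C7} + {Y5, K1, A3, U3}: 14 + 69 = 83
  {Y5, C7} + {K1, A3, U3}: 26 + 67 = 93
  {K1, C7} + {Y5, A3, U3}: 20 + 63 = 83
  … (15 splits in total)
Best: vehicle 1 DC → K1 → DC = 6; vehicle 2 DC → Y5 → U3 → A3 → C7 → DC = 64; combined 70.

70 min — the smallest possible combined total.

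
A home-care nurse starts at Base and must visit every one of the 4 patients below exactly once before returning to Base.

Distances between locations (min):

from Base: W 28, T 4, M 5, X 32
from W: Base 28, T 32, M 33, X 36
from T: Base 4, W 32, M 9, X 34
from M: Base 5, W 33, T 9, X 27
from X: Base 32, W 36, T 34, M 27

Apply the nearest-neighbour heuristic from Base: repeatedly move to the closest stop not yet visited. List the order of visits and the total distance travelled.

At Base the remaining stops are T 4, M 5, W 28, X 32; go to T.
At T the remaining stops are M 9, W 32, X 34; go to M.
At M the remaining stops are X 27, W 33; go to X.
At X the remaining stops are W 36; go to W.
Return W→Base: 28.
Total = 4 + 9 + 27 + 36 + 28 = 104.

Total distance 104 min via the nearest-neighbour route Base → T → M → X → W → Base.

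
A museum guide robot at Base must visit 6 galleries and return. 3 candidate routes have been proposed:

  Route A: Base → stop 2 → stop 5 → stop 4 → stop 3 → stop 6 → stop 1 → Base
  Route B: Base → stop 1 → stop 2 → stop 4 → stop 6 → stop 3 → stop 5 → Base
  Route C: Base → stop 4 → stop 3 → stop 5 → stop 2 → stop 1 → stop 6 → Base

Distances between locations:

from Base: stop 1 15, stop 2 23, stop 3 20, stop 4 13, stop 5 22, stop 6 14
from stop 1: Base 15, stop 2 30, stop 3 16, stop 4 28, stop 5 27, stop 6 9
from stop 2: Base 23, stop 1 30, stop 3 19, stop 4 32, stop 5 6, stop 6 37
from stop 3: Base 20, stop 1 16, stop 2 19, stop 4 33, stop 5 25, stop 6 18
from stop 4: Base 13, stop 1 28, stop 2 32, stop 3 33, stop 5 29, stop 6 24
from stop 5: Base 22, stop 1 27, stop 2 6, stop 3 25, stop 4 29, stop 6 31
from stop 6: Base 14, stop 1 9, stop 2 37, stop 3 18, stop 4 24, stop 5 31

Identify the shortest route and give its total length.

130 — Route C is the shortest.

Route A: 23 + 6 + 29 + 33 + 18 + 9 + 15 = 133
Route B: 15 + 30 + 32 + 24 + 18 + 25 + 22 = 166
Route C: 13 + 33 + 25 + 6 + 30 + 9 + 14 = 130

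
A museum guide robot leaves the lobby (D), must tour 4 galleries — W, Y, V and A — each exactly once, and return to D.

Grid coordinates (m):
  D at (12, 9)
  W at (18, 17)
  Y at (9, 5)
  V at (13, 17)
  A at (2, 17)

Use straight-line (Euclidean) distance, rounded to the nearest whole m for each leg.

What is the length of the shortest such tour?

D-W-Y-V-A-D: 10+15+13+11+13 = 62
D-W-Y-A-V-D: 10+15+14+11+8 = 58
D-W-V-Y-A-D: 10+5+13+14+13 = 55
D-W-V-A-Y-D: 10+5+11+14+5 = 45
D-W-A-Y-V-D: 10+16+14+13+8 = 61
D-W-A-V-Y-D: 10+16+11+13+5 = 55
D-Y-W-V-A-D: 5+15+5+11+13 = 49
D-Y-W-A-V-D: 5+15+16+11+8 = 55
D-Y-V-W-A-D: 5+13+5+16+13 = 52
D-Y-A-W-V-D: 5+14+16+5+8 = 48
D-V-W-Y-A-D: 8+5+15+14+13 = 55
D-V-Y-W-A-D: 8+13+15+16+13 = 65
The minimum is 45.
One optimal route: D → W → V → A → Y → D (or its reverse).

Shortest round trip = 45 m.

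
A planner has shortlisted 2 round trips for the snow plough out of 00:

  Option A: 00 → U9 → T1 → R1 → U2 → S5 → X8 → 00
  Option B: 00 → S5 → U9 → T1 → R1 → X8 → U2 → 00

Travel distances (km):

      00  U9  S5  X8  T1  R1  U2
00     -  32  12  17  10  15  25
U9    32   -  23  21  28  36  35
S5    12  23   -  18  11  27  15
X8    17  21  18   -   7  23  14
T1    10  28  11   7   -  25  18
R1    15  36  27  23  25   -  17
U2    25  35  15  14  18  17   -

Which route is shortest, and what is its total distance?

Option A: 32 + 28 + 25 + 17 + 15 + 18 + 17 = 152
Option B: 12 + 23 + 28 + 25 + 23 + 14 + 25 = 150

Shortest is Option B, total 150 km.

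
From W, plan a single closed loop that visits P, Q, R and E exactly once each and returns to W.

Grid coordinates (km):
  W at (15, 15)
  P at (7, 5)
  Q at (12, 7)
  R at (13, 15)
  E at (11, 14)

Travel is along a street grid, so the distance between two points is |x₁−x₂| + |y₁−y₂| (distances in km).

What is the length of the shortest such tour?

Minimum total distance: 36 km.

W→P→Q→R→E→W: 18+7+9+3+5 = 42
W→P→Q→E→R→W: 18+7+8+3+2 = 38
W→P→R→Q→E→W: 18+16+9+8+5 = 56
W→P→R→E→Q→W: 18+16+3+8+11 = 56
W→P→E→Q→R→W: 18+13+8+9+2 = 50
W→P→E→R→Q→W: 18+13+3+9+11 = 54
W→Q→P→R→E→W: 11+7+16+3+5 = 42
W→Q→P→E→R→W: 11+7+13+3+2 = 36
W→Q→R→P→E→W: 11+9+16+13+5 = 54
W→Q→E→P→R→W: 11+8+13+16+2 = 50
W→R→P→Q→E→W: 2+16+7+8+5 = 38
W→R→Q→P→E→W: 2+9+7+13+5 = 36
The minimum is 36.
One optimal route: W → Q → P → E → R → W (or its reverse).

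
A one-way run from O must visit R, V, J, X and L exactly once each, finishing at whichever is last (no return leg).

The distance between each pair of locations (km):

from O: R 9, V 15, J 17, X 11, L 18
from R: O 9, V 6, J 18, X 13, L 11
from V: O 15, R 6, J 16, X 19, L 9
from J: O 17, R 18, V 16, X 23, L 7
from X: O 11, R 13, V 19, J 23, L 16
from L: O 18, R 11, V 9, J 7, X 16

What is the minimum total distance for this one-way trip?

There are 5! = 120 possible orderings.
O - R - V - J - X - L: 9+6+16+23+16 = 70
O - R - V - J - L - X: 9+6+16+7+16 = 54
O - R - V - X - J - L: 9+6+19+23+7 = 64
O - R - V - X - L - J: 9+6+19+16+7 = 57
O - R - V - L - J - X: 9+6+9+7+23 = 54
O - R - V - L - X - J: 9+6+9+16+23 = 63
O - R - J - V - X - L: 9+18+16+19+16 = 78
O - R - J - V - L - X: 9+18+16+9+16 = 68
O - R - J - X - V - L: 9+18+23+19+9 = 78
O - R - J - X - L - V: 9+18+23+16+9 = 75
O - R - J - L - V - X: 9+18+7+9+19 = 62
O - R - J - L - X - V: 9+18+7+16+19 = 69
O - R - X - V - J - L: 9+13+19+16+7 = 64
O - R - X - V - L - J: 9+13+19+9+7 = 57
… (106 more)
O - X - R - V - L - J: 11+13+6+9+7 = 46  ← best
The minimum is 46.
One shortest path: O → X → R → V → L → J.

Minimum one-way distance = 46 km.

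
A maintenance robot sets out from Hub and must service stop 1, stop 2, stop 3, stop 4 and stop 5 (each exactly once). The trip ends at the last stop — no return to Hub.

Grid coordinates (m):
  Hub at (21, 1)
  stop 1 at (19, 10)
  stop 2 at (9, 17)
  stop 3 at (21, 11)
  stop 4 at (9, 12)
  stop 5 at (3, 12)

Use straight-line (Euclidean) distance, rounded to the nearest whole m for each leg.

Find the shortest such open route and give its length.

Minimum one-way distance = 35 m.

There are 5! = 120 possible orderings.
Hub→stop 1→stop 2→stop 3→stop 4→stop 5: 9+12+13+12+6 = 52
Hub→stop 1→stop 2→stop 3→stop 5→stop 4: 9+12+13+18+6 = 58
Hub→stop 1→stop 2→stop 4→stop 3→stop 5: 9+12+5+12+18 = 56
Hub→stop 1→stop 2→stop 4→stop 5→stop 3: 9+12+5+6+18 = 50
Hub→stop 1→stop 2→stop 5→stop 3→stop 4: 9+12+8+18+12 = 59
Hub→stop 1→stop 2→stop 5→stop 4→stop 3: 9+12+8+6+12 = 47
Hub→stop 1→stop 3→stop 2→stop 4→stop 5: 9+2+13+5+6 = 35
Hub→stop 1→stop 3→stop 2→stop 5→stop 4: 9+2+13+8+6 = 38
Hub→stop 1→stop 3→stop 4→stop 2→stop 5: 9+2+12+5+8 = 36
Hub→stop 1→stop 3→stop 4→stop 5→stop 2: 9+2+12+6+8 = 37
Hub→stop 1→stop 3→stop 5→stop 2→stop 4: 9+2+18+8+5 = 42
Hub→stop 1→stop 3→stop 5→stop 4→stop 2: 9+2+18+6+5 = 40
Hub→stop 1→stop 4→stop 2→stop 3→stop 5: 9+10+5+13+18 = 55
Hub→stop 1→stop 4→stop 2→stop 5→stop 3: 9+10+5+8+18 = 50
… (106 more)
The minimum is 35.
One shortest path: Hub → stop 1 → stop 3 → stop 2 → stop 4 → stop 5.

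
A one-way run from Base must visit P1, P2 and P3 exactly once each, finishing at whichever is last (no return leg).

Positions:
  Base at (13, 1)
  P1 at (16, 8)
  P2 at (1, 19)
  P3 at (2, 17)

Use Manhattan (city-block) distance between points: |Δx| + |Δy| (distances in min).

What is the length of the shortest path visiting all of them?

36 min — the minimum one-way total.

There are 3! = 6 possible orderings.
Base - P1 - P2 - P3: 10+26+3 = 39
Base - P1 - P3 - P2: 10+23+3 = 36
Base - P2 - P1 - P3: 30+26+23 = 79
Base - P2 - P3 - P1: 30+3+23 = 56
Base - P3 - P1 - P2: 27+23+26 = 76
Base - P3 - P2 - P1: 27+3+26 = 56
The minimum is 36.
One shortest path: Base → P1 → P3 → P2.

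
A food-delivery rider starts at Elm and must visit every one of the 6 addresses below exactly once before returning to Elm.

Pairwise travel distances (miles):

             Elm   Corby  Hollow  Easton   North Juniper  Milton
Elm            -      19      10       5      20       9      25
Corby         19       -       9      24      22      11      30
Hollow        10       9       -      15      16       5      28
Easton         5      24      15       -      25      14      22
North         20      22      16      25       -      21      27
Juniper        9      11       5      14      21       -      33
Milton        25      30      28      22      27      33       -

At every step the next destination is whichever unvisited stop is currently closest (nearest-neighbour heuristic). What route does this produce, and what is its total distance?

From Elm: distances to unvisited — Easton=5, Juniper=9, Hollow=10, Corby=19, North=20, Milton=25. Nearest is Easton (5).
From Easton: distances to unvisited — Juniper=14, Hollow=15, Milton=22, Corby=24, North=25. Nearest is Juniper (14).
From Juniper: distances to unvisited — Hollow=5, Corby=11, North=21, Milton=33. Nearest is Hollow (5).
From Hollow: distances to unvisited — Corby=9, North=16, Milton=28. Nearest is Corby (9).
From Corby: distances to unvisited — North=22, Milton=30. Nearest is North (22).
From North: distances to unvisited — Milton=27. Nearest is Milton (27).
Return Milton→Elm: 25.
Total = 5 + 14 + 5 + 9 + 22 + 27 + 25 = 107.

107 miles along Elm → Easton → Juniper → Hollow → Corby → North → Milton → Elm.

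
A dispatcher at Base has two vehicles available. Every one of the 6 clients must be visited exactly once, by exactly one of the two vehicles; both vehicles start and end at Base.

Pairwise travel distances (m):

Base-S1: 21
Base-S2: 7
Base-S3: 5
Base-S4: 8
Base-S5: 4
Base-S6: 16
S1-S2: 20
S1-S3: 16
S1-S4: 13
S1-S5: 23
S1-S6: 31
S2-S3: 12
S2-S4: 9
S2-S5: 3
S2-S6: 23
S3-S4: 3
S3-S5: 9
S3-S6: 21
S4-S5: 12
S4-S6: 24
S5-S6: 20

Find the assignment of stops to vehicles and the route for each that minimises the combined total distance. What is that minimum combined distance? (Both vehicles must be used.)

80 m — the smallest possible combined total.

Try each way of splitting the stops between the two vehicles (each non-empty) and, for each split, find the best tour for each vehicle:
  {S1} + {S2, S3, S4, S5, S6}: 42 + 56 = 98
  {S2} + {S1, S3, S4, S5, S6}: 14 + 76 = 90
  {S1, S2} + {S3, S4, S5, S6}: 48 + 56 = 104
  {S3} + {S1, S2, S4, S5, S6}: 10 + 76 = 86
  {S1, S3} + {S2, S4, S5, S6}: 42 + 56 = 98
  {S2, S3} + {S1, S4, S5, S6}: 24 + 76 = 100
  … (31 splits in total)
  {S1, S2, S3, S4, S5} + {S6}: 48 + 32 = 80  ← best
Best: vehicle 1 Base → S3 → S4 → S1 → S2 → S5 → Base = 48; vehicle 2 Base → S6 → Base = 32; combined 80.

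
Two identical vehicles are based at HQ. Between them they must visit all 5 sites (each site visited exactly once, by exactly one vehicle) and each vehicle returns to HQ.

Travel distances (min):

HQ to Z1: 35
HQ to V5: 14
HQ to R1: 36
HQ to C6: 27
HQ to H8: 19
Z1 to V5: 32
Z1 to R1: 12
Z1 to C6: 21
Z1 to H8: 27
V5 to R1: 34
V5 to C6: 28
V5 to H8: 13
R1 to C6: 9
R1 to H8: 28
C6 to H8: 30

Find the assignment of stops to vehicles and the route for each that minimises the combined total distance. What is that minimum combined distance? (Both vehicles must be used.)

Check every non-empty split of the stops between the two vehicles; for each half take its own optimal tour:
  {Z1} + {V5, R1, C6, H8}: 70 + 91 = 161
  {V5} + {Z1, R1, C6, H8}: 28 + 94 = 122
  {Z1, V5} + {R1, C6, H8}: 81 + 83 = 164
  {R1} + {Z1, V5, C6, H8}: 72 + 102 = 174
  {Z1, R1} + {V5, C6, H8}: 83 + 84 = 167
  {V5, R1} + {Z1, C6, H8}: 84 + 94 = 178
  … (15 splits in total)
Best: vehicle 1 HQ → V5 → HQ = 28; vehicle 2 HQ → C6 → R1 → Z1 → H8 → HQ = 94; combined 122.

122 min — the smallest possible combined total.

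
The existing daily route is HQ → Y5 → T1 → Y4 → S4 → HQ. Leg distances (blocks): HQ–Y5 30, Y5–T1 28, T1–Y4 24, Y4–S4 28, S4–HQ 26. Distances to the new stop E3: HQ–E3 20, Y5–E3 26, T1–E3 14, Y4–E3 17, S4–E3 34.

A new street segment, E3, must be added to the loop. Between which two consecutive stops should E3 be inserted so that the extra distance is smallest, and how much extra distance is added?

Insertion cost between consecutive stops i–j is d(i,E3) + d(E3,j) − d(i,j):
  between HQ and Y5: 20 + 26 − 30 = 16
  between Y5 and T1: 26 + 14 − 28 = 12
  between T1 and Y4: 14 + 17 − 24 = 7
  between Y4 and S4: 17 + 34 − 28 = 23
  between S4 and HQ: 34 + 20 − 26 = 28
Cheapest insertion is between T1 and Y4, adding 7.
New total = 136 + 7 = 143.

+7 blocks — insert E3 between T1 and Y4.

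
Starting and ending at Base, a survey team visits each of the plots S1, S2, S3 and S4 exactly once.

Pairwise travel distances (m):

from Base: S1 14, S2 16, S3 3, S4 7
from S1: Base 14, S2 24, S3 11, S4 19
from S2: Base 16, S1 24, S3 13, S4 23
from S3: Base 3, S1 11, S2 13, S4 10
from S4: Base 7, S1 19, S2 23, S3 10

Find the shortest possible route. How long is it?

Minimum total distance: 66 m.

There are 12 distinct closed tours to check (reversals are equivalent).
Base-S1-S2-S3-S4-Base: 14+24+13+10+7 = 68
Base-S1-S2-S4-S3-Base: 14+24+23+10+3 = 74
Base-S1-S3-S2-S4-Base: 14+11+13+23+7 = 68
Base-S1-S3-S4-S2-Base: 14+11+10+23+16 = 74
Base-S1-S4-S2-S3-Base: 14+19+23+13+3 = 72
Base-S1-S4-S3-S2-Base: 14+19+10+13+16 = 72
Base-S2-S1-S3-S4-Base: 16+24+11+10+7 = 68
Base-S2-S1-S4-S3-Base: 16+24+19+10+3 = 72
Base-S2-S3-S1-S4-Base: 16+13+11+19+7 = 66
Base-S2-S4-S1-S3-Base: 16+23+19+11+3 = 72
Base-S3-S1-S2-S4-Base: 3+11+24+23+7 = 68
Base-S3-S2-S1-S4-Base: 3+13+24+19+7 = 66
The minimum is 66.
One optimal route: Base → S2 → S3 → S1 → S4 → Base (or its reverse).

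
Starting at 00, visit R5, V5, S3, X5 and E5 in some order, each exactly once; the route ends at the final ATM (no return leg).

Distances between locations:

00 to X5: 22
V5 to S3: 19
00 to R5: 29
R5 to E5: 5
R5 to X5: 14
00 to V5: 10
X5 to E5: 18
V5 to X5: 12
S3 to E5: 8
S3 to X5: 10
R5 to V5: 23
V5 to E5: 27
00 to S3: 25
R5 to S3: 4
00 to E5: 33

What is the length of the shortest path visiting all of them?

Minimum one-way distance = 41.

There are 5! = 120 possible orderings.
00→R5→V5→S3→X5→E5: 29+23+19+10+18 = 99
00→R5→V5→S3→E5→X5: 29+23+19+8+18 = 97
00→R5→V5→X5→S3→E5: 29+23+12+10+8 = 82
00→R5→V5→X5→E5→S3: 29+23+12+18+8 = 90
00→R5→V5→E5→S3→X5: 29+23+27+8+10 = 97
00→R5→V5→E5→X5→S3: 29+23+27+18+10 = 107
00→R5→S3→V5→X5→E5: 29+4+19+12+18 = 82
00→R5→S3→V5→E5→X5: 29+4+19+27+18 = 97
00→R5→S3→X5→V5→E5: 29+4+10+12+27 = 82
00→R5→S3→X5→E5→V5: 29+4+10+18+27 = 88
00→R5→S3→E5→V5→X5: 29+4+8+27+12 = 80
00→R5→S3→E5→X5→V5: 29+4+8+18+12 = 71
00→R5→X5→V5→S3→E5: 29+14+12+19+8 = 82
00→R5→X5→V5→E5→S3: 29+14+12+27+8 = 90
… (106 more)
00→V5→X5→S3→R5→E5: 10+12+10+4+5 = 41  ← best
The minimum is 41.
One shortest path: 00 → V5 → X5 → S3 → R5 → E5.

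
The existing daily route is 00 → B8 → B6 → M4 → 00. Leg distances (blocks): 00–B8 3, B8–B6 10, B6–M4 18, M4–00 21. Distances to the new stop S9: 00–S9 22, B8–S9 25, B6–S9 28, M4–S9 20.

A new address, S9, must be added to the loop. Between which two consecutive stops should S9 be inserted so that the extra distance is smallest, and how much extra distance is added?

Insertion cost between consecutive stops i–j is d(i,S9) + d(S9,j) − d(i,j):
  between 00 and B8: 22 + 25 − 3 = 44
  between B8 and B6: 25 + 28 − 10 = 43
  between B6 and M4: 28 + 20 − 18 = 30
  between M4 and 00: 20 + 22 − 21 = 21
Cheapest insertion is between M4 and 00, adding 21.
New total = 52 + 21 = 73.

+21 blocks — insert S9 between M4 and 00.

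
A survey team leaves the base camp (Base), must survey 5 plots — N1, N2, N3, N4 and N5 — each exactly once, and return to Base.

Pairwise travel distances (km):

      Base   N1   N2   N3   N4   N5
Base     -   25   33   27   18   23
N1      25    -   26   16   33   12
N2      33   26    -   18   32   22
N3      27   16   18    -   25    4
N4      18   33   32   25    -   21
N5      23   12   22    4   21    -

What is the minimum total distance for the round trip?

With 5 stops there are 5!/2 = 60 distinct round trips (a route and its reverse cost the same).
Base - N1 - N2 - N3 - N4 - N5 - Base: 25+26+18+25+21+23 = 138
Base - N1 - N2 - N3 - N5 - N4 - Base: 25+26+18+4+21+18 = 112
Base - N1 - N2 - N4 - N3 - N5 - Base: 25+26+32+25+4+23 = 135
Base - N1 - N2 - N4 - N5 - N3 - Base: 25+26+32+21+4+27 = 135
Base - N1 - N2 - N5 - N3 - N4 - Base: 25+26+22+4+25+18 = 120
Base - N1 - N2 - N5 - N4 - N3 - Base: 25+26+22+21+25+27 = 146
Base - N1 - N3 - N2 - N4 - N5 - Base: 25+16+18+32+21+23 = 135
Base - N1 - N3 - N2 - N5 - N4 - Base: 25+16+18+22+21+18 = 120
Base - N1 - N3 - N4 - N2 - N5 - Base: 25+16+25+32+22+23 = 143
Base - N1 - N3 - N4 - N5 - N2 - Base: 25+16+25+21+22+33 = 142
Base - N1 - N3 - N5 - N2 - N4 - Base: 25+16+4+22+32+18 = 117
Base - N1 - N3 - N5 - N4 - N2 - Base: 25+16+4+21+32+33 = 131
Base - N1 - N4 - N2 - N3 - N5 - Base: 25+33+32+18+4+23 = 135
Base - N1 - N4 - N2 - N5 - N3 - Base: 25+33+32+22+4+27 = 143
… (46 more)
Base - N1 - N5 - N3 - N2 - N4 - Base: 25+12+4+18+32+18 = 109  ← best
The minimum is 109.
One optimal route: Base → N1 → N5 → N3 → N2 → N4 → Base (or its reverse).

Minimum total distance: 109 km.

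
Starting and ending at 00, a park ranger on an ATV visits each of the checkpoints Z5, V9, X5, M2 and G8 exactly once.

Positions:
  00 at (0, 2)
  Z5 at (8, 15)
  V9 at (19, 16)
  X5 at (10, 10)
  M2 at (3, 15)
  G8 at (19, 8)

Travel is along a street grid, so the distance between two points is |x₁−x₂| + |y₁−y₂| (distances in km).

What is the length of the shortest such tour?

There are 60 distinct closed tours to check (reversals are equivalent).
00 → Z5 → V9 → X5 → M2 → G8 → 00: 21+12+15+12+23+25 = 108
00 → Z5 → V9 → X5 → G8 → M2 → 00: 21+12+15+11+23+16 = 98
00 → Z5 → V9 → M2 → X5 → G8 → 00: 21+12+17+12+11+25 = 98
00 → Z5 → V9 → M2 → G8 → X5 → 00: 21+12+17+23+11+18 = 102
00 → Z5 → V9 → G8 → X5 → M2 → 00: 21+12+8+11+12+16 = 80
00 → Z5 → V9 → G8 → M2 → X5 → 00: 21+12+8+23+12+18 = 94
00 → Z5 → X5 → V9 → M2 → G8 → 00: 21+7+15+17+23+25 = 108
00 → Z5 → X5 → V9 → G8 → M2 → 00: 21+7+15+8+23+16 = 90
00 → Z5 → X5 → M2 → V9 → G8 → 00: 21+7+12+17+8+25 = 90
00 → Z5 → X5 → M2 → G8 → V9 → 00: 21+7+12+23+8+33 = 104
00 → Z5 → X5 → G8 → V9 → M2 → 00: 21+7+11+8+17+16 = 80
00 → Z5 → X5 → G8 → M2 → V9 → 00: 21+7+11+23+17+33 = 112
00 → Z5 → M2 → V9 → X5 → G8 → 00: 21+5+17+15+11+25 = 94
00 → Z5 → M2 → V9 → G8 → X5 → 00: 21+5+17+8+11+18 = 80
… (46 more)
00 → X5 → G8 → V9 → Z5 → M2 → 00: 18+11+8+12+5+16 = 70  ← best
The minimum is 70.
One optimal route: 00 → X5 → G8 → V9 → Z5 → M2 → 00 (or its reverse).

Shortest round trip = 70 km.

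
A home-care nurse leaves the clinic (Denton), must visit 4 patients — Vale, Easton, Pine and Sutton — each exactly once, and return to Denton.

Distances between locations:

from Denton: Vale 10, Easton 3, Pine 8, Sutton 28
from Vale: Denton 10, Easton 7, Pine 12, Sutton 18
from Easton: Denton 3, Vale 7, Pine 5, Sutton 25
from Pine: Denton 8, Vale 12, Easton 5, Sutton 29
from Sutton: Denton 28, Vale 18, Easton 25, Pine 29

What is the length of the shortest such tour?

65 — the shortest possible round trip.

Denton-Vale-Easton-Pine-Sutton-Denton: 10+7+5+29+28 = 79
Denton-Vale-Easton-Sutton-Pine-Denton: 10+7+25+29+8 = 79
Denton-Vale-Pine-Easton-Sutton-Denton: 10+12+5+25+28 = 80
Denton-Vale-Pine-Sutton-Easton-Denton: 10+12+29+25+3 = 79
Denton-Vale-Sutton-Easton-Pine-Denton: 10+18+25+5+8 = 66
Denton-Vale-Sutton-Pine-Easton-Denton: 10+18+29+5+3 = 65
Denton-Easton-Vale-Pine-Sutton-Denton: 3+7+12+29+28 = 79
Denton-Easton-Vale-Sutton-Pine-Denton: 3+7+18+29+8 = 65
Denton-Easton-Pine-Vale-Sutton-Denton: 3+5+12+18+28 = 66
Denton-Easton-Sutton-Vale-Pine-Denton: 3+25+18+12+8 = 66
Denton-Pine-Vale-Easton-Sutton-Denton: 8+12+7+25+28 = 80
Denton-Pine-Easton-Vale-Sutton-Denton: 8+5+7+18+28 = 66
The minimum is 65.
One optimal route: Denton → Vale → Sutton → Pine → Easton → Denton (or its reverse).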